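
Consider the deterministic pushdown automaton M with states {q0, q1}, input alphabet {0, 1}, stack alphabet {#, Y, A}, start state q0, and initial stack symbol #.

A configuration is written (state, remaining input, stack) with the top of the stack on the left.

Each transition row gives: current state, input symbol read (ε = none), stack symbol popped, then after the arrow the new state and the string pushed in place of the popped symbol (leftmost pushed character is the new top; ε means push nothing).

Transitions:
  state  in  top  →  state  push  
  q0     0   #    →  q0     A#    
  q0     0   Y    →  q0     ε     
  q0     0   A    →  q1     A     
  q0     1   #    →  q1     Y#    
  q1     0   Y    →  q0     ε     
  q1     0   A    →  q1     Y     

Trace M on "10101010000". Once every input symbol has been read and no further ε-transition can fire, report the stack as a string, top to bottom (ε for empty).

(q0, 10101010000, #)
  read 1, top #: go to q1, push Y# → (q1, 0101010000, Y#)
  read 0, top Y: go to q0, push ε → (q0, 101010000, #)
  read 1, top #: go to q1, push Y# → (q1, 01010000, Y#)
  read 0, top Y: go to q0, push ε → (q0, 1010000, #)
  read 1, top #: go to q1, push Y# → (q1, 010000, Y#)
  read 0, top Y: go to q0, push ε → (q0, 10000, #)
  read 1, top #: go to q1, push Y# → (q1, 0000, Y#)
  read 0, top Y: go to q0, push ε → (q0, 000, #)
  read 0, top #: go to q0, push A# → (q0, 00, A#)
  read 0, top A: go to q1, push A → (q1, 0, A#)
  read 0, top A: go to q1, push Y → (q1, ε, Y#)
All input consumed in state q1 with stack Y#.

Y#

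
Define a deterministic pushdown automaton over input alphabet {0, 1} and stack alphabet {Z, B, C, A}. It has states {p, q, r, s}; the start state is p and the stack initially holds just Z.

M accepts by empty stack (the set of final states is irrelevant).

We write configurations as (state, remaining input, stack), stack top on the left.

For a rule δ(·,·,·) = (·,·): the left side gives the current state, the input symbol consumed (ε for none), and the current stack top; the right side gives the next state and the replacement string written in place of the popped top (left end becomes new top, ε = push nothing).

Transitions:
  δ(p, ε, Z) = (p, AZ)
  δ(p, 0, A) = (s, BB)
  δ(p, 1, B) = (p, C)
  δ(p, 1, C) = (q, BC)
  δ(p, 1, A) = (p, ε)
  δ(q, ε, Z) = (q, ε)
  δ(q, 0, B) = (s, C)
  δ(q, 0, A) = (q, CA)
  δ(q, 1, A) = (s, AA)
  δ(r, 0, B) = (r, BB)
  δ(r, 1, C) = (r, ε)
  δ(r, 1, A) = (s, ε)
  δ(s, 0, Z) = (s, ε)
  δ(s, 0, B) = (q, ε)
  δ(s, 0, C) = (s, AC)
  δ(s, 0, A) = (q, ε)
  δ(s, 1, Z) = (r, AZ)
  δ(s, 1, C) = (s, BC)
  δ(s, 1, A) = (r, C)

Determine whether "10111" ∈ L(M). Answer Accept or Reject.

Reject

(p, 10111, Z)
  ε-move, top Z: go to p, push AZ → (p, 10111, AZ)
  read 1, top A: go to p, push ε → (p, 0111, Z)
  ε-move, top Z: go to p, push AZ → (p, 0111, AZ)
  read 0, top A: go to s, push BB → (s, 111, BBZ)
No transition applies at (s, 111, BBZ); input not fully consumed.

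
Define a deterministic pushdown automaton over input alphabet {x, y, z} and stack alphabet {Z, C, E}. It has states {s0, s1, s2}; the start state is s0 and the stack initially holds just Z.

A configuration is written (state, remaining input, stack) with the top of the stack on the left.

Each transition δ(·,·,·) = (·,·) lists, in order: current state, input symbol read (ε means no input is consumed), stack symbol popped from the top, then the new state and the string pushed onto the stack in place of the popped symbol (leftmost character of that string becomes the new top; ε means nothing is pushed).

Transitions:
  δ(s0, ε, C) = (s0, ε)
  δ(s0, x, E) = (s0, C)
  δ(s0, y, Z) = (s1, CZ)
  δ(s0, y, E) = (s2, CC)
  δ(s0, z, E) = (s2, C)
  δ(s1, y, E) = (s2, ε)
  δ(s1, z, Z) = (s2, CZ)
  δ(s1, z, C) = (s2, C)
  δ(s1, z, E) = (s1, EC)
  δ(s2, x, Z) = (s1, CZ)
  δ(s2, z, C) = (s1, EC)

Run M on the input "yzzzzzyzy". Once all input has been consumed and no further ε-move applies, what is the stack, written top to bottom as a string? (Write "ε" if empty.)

(s0, yzzzzzyzy, Z)
  read y, top Z: go to s1, push CZ → (s1, zzzzzyzy, CZ)
  read z, top C: go to s2, push C → (s2, zzzzyzy, CZ)
  read z, top C: go to s1, push EC → (s1, zzzyzy, ECZ)
  read z, top E: go to s1, push EC → (s1, zzyzy, ECCZ)
  read z, top E: go to s1, push EC → (s1, zyzy, ECCCZ)
  read z, top E: go to s1, push EC → (s1, yzy, ECCCCZ)
  read y, top E: go to s2, push ε → (s2, zy, CCCCZ)
  read z, top C: go to s1, push EC → (s1, y, ECCCCZ)
  read y, top E: go to s2, push ε → (s2, ε, CCCCZ)
All input consumed in state s2 with stack CCCCZ.

CCCCZ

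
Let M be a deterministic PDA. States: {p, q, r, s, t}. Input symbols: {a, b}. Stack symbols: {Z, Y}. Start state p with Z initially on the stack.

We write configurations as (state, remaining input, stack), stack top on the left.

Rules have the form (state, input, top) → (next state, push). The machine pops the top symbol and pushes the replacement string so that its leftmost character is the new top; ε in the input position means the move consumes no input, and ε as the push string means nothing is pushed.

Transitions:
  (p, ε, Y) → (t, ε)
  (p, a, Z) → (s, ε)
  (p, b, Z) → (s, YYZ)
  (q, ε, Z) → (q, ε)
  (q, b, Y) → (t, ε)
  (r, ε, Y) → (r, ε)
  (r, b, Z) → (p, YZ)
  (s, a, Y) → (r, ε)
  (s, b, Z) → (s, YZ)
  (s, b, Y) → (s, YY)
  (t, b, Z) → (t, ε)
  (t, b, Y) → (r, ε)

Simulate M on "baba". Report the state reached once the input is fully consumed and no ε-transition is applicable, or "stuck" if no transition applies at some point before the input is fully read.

stuck

(p, baba, Z)
  read b, top Z: go to s, push YYZ → (s, aba, YYZ)
  read a, top Y: go to r, push ε → (r, ba, YZ)
  ε-move, top Y: go to r, push ε → (r, ba, Z)
  read b, top Z: go to p, push YZ → (p, a, YZ)
  ε-move, top Y: go to t, push ε → (t, a, Z)
No transition for (t, a, top Z); M blocks with input a remaining.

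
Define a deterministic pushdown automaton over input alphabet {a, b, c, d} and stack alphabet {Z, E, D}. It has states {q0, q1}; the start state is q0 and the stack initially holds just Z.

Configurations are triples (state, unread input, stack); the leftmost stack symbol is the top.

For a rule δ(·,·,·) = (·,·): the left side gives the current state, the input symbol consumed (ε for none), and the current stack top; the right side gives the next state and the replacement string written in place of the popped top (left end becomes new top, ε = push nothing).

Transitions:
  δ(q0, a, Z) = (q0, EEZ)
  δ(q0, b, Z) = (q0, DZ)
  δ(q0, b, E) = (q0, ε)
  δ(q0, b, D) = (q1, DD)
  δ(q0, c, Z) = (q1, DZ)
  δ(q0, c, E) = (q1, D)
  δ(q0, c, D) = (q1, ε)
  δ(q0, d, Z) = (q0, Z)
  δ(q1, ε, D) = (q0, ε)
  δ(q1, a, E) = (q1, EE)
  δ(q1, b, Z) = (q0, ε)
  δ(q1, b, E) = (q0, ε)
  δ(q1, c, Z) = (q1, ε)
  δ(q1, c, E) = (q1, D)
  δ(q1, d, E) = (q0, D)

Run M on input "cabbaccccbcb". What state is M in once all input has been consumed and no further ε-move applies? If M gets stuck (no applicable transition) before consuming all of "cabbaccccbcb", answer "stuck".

q0

(q0, cabbaccccbcb, Z) ⊢ (q1, abbaccccbcb, DZ) ⊢ (q0, abbaccccbcb, Z) ⊢ (q0, bbaccccbcb, EEZ) ⊢ (q0, baccccbcb, EZ) ⊢ (q0, accccbcb, Z) ⊢ (q0, ccccbcb, EEZ) ⊢ (q1, cccbcb, DEZ) ⊢ (q0, cccbcb, EZ) ⊢ (q1, ccbcb, DZ) ⊢ (q0, ccbcb, Z) ⊢ (q1, cbcb, DZ) ⊢ (q0, cbcb, Z) ⊢ (q1, bcb, DZ) ⊢ (q0, bcb, Z) ⊢ (q0, cb, DZ) ⊢ (q1, b, Z) ⊢ (q0, ε, ε)
All input consumed; M is in state q0.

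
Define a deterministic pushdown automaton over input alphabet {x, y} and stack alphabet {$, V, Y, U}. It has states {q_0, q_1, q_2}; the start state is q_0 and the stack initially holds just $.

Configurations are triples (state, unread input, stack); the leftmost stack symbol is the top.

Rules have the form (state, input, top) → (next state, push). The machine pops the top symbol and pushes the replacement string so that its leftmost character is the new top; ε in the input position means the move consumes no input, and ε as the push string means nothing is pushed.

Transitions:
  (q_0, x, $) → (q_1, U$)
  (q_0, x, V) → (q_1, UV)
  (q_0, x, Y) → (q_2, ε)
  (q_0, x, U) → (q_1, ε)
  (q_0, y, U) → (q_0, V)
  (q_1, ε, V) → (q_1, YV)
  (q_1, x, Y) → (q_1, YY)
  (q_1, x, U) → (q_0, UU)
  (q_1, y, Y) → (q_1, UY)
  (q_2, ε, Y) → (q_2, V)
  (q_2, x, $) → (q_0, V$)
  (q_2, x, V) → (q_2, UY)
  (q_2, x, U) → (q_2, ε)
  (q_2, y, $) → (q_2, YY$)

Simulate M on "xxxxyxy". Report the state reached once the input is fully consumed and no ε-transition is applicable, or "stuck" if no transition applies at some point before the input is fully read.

(q_0, xxxxyxy, $)
  read x, top $: go to q_1, push U$ → (q_1, xxxyxy, U$)
  read x, top U: go to q_0, push UU → (q_0, xxyxy, UU$)
  read x, top U: go to q_1, push ε → (q_1, xyxy, U$)
  read x, top U: go to q_0, push UU → (q_0, yxy, UU$)
  read y, top U: go to q_0, push V → (q_0, xy, VU$)
  read x, top V: go to q_1, push UV → (q_1, y, UVU$)
No transition for (q_1, y, top U); M blocks with input y remaining.

stuck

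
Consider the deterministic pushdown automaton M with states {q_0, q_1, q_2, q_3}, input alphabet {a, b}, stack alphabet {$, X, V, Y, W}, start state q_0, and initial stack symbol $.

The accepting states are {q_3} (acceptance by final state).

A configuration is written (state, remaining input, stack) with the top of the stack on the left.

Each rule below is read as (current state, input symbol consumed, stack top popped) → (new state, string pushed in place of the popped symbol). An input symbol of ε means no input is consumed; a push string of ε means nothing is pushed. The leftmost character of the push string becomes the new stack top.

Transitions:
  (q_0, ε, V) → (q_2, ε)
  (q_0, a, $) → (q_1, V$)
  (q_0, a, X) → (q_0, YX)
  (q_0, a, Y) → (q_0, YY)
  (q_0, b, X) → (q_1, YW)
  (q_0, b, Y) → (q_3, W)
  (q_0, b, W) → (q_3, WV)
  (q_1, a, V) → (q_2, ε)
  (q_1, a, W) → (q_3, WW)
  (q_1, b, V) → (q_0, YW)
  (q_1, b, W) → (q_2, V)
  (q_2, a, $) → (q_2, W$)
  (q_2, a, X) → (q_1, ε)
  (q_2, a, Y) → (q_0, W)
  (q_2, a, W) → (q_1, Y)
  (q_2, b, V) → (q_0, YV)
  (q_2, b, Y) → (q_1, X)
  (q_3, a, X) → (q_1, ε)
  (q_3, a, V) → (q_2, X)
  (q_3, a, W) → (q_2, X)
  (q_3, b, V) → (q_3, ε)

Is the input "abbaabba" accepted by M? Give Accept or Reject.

(q_0, abbaabba, $) ⊢ (q_1, bbaabba, V$) ⊢ (q_0, baabba, YW$) ⊢ (q_3, aabba, WW$) ⊢ (q_2, abba, XW$) ⊢ (q_1, bba, W$) ⊢ (q_2, ba, V$) ⊢ (q_0, a, YV$) ⊢ (q_0, ε, YYV$)
All input consumed; state q_0 ∉ F and no further ε-move applies.

Reject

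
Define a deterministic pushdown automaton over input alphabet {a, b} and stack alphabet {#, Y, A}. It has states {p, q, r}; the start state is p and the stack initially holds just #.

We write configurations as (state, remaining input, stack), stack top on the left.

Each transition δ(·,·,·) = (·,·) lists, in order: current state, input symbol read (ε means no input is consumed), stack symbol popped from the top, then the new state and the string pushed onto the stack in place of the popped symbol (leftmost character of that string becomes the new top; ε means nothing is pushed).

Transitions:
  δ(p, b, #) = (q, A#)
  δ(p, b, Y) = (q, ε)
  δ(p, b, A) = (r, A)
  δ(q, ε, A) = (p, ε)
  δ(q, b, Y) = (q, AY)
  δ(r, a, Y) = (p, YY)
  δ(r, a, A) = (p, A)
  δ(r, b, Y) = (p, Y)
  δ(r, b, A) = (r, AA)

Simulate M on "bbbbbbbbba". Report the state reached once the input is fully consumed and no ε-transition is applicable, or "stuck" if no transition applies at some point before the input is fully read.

stuck

(p, bbbbbbbbba, #)
  read b, top #: go to q, push A# → (q, bbbbbbbba, A#)
  ε-move, top A: go to p, push ε → (p, bbbbbbbba, #)
  read b, top #: go to q, push A# → (q, bbbbbbba, A#)
  ε-move, top A: go to p, push ε → (p, bbbbbbba, #)
  read b, top #: go to q, push A# → (q, bbbbbba, A#)
  ε-move, top A: go to p, push ε → (p, bbbbbba, #)
  read b, top #: go to q, push A# → (q, bbbbba, A#)
  ε-move, top A: go to p, push ε → (p, bbbbba, #)
  read b, top #: go to q, push A# → (q, bbbba, A#)
  ε-move, top A: go to p, push ε → (p, bbbba, #)
  read b, top #: go to q, push A# → (q, bbba, A#)
  ε-move, top A: go to p, push ε → (p, bbba, #)
  read b, top #: go to q, push A# → (q, bba, A#)
  ε-move, top A: go to p, push ε → (p, bba, #)
  read b, top #: go to q, push A# → (q, ba, A#)
  ε-move, top A: go to p, push ε → (p, ba, #)
  read b, top #: go to q, push A# → (q, a, A#)
  ε-move, top A: go to p, push ε → (p, a, #)
No transition for (p, a, top #); M blocks with input a remaining.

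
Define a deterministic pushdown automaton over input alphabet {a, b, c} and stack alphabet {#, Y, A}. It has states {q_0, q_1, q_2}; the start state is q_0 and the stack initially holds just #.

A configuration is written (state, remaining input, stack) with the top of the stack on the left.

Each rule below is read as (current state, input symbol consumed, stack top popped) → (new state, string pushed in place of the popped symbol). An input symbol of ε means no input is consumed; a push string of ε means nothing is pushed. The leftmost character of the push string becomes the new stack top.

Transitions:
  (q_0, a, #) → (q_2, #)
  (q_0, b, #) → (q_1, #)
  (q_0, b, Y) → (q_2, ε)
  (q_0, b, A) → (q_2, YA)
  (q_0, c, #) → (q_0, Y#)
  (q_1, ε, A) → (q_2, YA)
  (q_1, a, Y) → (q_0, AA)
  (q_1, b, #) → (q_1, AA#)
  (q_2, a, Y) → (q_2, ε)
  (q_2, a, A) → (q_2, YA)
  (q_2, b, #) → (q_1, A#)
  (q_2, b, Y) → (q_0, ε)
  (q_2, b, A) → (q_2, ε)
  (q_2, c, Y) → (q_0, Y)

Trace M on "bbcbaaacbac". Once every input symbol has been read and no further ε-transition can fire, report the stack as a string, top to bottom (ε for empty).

(q_0, bbcbaaacbac, #)
  read b, top #: go to q_1, push # → (q_1, bcbaaacbac, #)
  read b, top #: go to q_1, push AA# → (q_1, cbaaacbac, AA#)
  ε-move, top A: go to q_2, push YA → (q_2, cbaaacbac, YAA#)
  read c, top Y: go to q_0, push Y → (q_0, baaacbac, YAA#)
  read b, top Y: go to q_2, push ε → (q_2, aaacbac, AA#)
  read a, top A: go to q_2, push YA → (q_2, aacbac, YAA#)
  read a, top Y: go to q_2, push ε → (q_2, acbac, AA#)
  read a, top A: go to q_2, push YA → (q_2, cbac, YAA#)
  read c, top Y: go to q_0, push Y → (q_0, bac, YAA#)
  read b, top Y: go to q_2, push ε → (q_2, ac, AA#)
  read a, top A: go to q_2, push YA → (q_2, c, YAA#)
  read c, top Y: go to q_0, push Y → (q_0, ε, YAA#)
All input consumed in state q_0 with stack YAA#.

YAA#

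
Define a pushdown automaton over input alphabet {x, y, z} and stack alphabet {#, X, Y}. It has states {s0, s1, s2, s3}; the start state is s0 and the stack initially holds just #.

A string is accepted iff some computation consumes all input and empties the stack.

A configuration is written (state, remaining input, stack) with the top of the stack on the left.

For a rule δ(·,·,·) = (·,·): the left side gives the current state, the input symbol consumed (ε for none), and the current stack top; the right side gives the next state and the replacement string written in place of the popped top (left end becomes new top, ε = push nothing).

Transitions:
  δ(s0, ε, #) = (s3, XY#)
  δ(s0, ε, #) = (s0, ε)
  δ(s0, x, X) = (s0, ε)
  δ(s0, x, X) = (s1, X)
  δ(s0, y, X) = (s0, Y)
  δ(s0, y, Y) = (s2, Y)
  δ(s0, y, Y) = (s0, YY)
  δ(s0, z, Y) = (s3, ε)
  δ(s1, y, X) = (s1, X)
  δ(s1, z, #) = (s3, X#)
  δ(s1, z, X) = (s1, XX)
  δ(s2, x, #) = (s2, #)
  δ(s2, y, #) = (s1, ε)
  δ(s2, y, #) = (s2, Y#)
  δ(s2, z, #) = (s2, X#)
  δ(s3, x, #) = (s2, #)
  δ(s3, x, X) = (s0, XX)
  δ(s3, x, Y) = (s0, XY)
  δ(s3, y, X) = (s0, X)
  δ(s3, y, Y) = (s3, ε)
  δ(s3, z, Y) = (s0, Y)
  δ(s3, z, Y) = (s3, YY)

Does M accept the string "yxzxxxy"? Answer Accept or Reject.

One accepting computation: (s0, yxzxxxy, #) ⊢ (s3, yxzxxxy, XY#) ⊢ (s0, xzxxxy, XY#) ⊢ (s0, zxxxy, Y#) ⊢ (s3, xxxy, #) ⊢ (s2, xxy, #) ⊢ (s2, xy, #) ⊢ (s2, y, #) ⊢ (s1, ε, ε)
All input consumed and the stack is empty.

Accept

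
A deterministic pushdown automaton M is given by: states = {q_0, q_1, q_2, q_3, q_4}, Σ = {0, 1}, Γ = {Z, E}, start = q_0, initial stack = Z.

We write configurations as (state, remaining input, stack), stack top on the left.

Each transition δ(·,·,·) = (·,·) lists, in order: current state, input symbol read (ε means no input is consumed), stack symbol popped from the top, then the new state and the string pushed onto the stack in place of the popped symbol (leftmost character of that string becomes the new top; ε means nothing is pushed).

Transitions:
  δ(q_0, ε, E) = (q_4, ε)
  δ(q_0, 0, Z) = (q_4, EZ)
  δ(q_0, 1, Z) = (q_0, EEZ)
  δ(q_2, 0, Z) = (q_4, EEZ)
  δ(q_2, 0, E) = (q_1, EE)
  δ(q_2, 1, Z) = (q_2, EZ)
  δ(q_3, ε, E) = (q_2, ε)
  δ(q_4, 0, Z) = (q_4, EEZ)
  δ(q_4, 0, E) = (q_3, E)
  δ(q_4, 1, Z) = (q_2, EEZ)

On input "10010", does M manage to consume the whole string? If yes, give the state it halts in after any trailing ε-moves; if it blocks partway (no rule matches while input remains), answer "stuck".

stuck

(q_0, 10010, Z)
  read 1, top Z: go to q_0, push EEZ → (q_0, 0010, EEZ)
  ε-move, top E: go to q_4, push ε → (q_4, 0010, EZ)
  read 0, top E: go to q_3, push E → (q_3, 010, EZ)
  ε-move, top E: go to q_2, push ε → (q_2, 010, Z)
  read 0, top Z: go to q_4, push EEZ → (q_4, 10, EEZ)
No transition for (q_4, 1, top E); M blocks with input 10 remaining.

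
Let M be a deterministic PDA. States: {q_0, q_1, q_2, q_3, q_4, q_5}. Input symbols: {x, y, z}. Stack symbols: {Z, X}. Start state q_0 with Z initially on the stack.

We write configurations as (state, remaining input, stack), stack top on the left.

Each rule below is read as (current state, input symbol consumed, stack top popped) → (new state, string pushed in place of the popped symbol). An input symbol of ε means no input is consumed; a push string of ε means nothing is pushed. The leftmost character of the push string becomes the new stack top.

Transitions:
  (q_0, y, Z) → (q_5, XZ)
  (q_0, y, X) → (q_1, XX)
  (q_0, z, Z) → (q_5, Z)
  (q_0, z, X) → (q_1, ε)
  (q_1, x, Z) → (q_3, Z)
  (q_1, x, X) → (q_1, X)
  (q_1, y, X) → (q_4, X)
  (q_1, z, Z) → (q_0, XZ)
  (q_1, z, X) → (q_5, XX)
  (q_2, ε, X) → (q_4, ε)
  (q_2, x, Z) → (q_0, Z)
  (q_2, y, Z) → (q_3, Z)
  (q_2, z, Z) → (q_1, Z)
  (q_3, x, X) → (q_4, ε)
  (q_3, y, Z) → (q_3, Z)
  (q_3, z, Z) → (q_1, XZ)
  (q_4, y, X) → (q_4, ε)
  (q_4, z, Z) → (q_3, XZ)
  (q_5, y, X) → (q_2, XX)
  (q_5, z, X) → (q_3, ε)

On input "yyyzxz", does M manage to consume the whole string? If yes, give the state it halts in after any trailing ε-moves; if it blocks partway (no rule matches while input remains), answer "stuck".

(q_0, yyyzxz, Z)
  read y, top Z: go to q_5, push XZ → (q_5, yyzxz, XZ)
  read y, top X: go to q_2, push XX → (q_2, yzxz, XXZ)
  ε-move, top X: go to q_4, push ε → (q_4, yzxz, XZ)
  read y, top X: go to q_4, push ε → (q_4, zxz, Z)
  read z, top Z: go to q_3, push XZ → (q_3, xz, XZ)
  read x, top X: go to q_4, push ε → (q_4, z, Z)
  read z, top Z: go to q_3, push XZ → (q_3, ε, XZ)
All input consumed; M is in state q_3.

q_3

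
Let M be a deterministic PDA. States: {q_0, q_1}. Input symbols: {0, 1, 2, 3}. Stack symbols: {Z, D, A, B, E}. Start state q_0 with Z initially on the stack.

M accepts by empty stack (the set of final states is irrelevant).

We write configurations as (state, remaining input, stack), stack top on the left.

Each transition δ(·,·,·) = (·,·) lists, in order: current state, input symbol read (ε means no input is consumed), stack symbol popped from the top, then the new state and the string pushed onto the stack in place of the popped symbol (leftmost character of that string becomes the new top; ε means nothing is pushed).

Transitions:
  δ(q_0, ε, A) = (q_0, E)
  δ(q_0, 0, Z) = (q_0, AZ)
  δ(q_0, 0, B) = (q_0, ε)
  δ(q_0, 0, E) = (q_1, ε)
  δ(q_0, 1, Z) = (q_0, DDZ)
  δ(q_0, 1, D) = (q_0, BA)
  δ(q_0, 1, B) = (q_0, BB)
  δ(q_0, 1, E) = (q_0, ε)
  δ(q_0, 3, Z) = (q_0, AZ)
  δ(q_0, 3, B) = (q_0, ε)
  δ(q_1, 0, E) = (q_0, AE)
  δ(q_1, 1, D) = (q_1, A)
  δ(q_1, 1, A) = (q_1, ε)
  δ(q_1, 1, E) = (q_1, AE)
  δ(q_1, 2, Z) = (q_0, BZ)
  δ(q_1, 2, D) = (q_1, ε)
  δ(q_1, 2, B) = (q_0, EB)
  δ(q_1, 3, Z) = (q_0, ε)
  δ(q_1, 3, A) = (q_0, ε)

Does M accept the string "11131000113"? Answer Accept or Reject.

(q_0, 11131000113, Z) ⊢ (q_0, 1131000113, DDZ) ⊢ (q_0, 131000113, BADZ) ⊢ (q_0, 31000113, BBADZ) ⊢ (q_0, 1000113, BADZ) ⊢ (q_0, 000113, BBADZ) ⊢ (q_0, 00113, BADZ) ⊢ (q_0, 0113, ADZ) ⊢ (q_0, 0113, EDZ) ⊢ (q_1, 113, DZ) ⊢ (q_1, 13, AZ) ⊢ (q_1, 3, Z) ⊢ (q_0, ε, ε)
All input consumed and the stack is empty.

Accept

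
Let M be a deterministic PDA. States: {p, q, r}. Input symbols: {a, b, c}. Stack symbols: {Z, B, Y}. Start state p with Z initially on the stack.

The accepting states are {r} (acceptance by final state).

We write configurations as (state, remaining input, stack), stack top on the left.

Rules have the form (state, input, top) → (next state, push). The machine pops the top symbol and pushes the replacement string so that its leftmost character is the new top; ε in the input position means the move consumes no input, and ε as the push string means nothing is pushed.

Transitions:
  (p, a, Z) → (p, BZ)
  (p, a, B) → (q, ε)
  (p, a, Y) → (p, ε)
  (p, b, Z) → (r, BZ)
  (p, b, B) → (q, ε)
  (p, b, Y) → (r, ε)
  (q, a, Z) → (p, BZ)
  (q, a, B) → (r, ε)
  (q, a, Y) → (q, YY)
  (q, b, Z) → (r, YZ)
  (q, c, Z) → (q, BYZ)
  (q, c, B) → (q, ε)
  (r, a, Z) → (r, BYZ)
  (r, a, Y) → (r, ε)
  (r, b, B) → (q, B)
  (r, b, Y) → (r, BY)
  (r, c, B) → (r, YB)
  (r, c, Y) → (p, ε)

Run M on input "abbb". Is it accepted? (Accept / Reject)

(p, abbb, Z)
  read a, top Z: go to p, push BZ → (p, bbb, BZ)
  read b, top B: go to q, push ε → (q, bb, Z)
  read b, top Z: go to r, push YZ → (r, b, YZ)
  read b, top Y: go to r, push BY → (r, ε, BYZ)
All input consumed; state r ∈ F.

Accept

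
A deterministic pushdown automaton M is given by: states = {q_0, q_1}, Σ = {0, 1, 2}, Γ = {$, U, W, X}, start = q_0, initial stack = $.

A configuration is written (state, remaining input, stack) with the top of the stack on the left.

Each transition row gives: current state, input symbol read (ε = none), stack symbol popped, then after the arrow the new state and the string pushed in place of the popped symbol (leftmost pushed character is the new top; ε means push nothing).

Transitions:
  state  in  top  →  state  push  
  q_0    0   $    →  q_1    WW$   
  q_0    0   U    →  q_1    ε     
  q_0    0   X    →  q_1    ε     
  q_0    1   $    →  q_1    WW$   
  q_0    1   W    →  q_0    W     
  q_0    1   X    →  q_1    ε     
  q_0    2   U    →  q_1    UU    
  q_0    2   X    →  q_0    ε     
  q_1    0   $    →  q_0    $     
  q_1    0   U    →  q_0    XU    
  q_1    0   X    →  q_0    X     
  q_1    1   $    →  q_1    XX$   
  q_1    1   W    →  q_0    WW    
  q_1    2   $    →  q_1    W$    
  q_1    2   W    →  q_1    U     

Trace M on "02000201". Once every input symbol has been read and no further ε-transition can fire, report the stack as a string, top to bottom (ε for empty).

(q_0, 02000201, $) ⊢ (q_1, 2000201, WW$) ⊢ (q_1, 000201, UW$) ⊢ (q_0, 00201, XUW$) ⊢ (q_1, 0201, UW$) ⊢ (q_0, 201, XUW$) ⊢ (q_0, 01, UW$) ⊢ (q_1, 1, W$) ⊢ (q_0, ε, WW$)
All input consumed in state q_0 with stack WW$.

WW$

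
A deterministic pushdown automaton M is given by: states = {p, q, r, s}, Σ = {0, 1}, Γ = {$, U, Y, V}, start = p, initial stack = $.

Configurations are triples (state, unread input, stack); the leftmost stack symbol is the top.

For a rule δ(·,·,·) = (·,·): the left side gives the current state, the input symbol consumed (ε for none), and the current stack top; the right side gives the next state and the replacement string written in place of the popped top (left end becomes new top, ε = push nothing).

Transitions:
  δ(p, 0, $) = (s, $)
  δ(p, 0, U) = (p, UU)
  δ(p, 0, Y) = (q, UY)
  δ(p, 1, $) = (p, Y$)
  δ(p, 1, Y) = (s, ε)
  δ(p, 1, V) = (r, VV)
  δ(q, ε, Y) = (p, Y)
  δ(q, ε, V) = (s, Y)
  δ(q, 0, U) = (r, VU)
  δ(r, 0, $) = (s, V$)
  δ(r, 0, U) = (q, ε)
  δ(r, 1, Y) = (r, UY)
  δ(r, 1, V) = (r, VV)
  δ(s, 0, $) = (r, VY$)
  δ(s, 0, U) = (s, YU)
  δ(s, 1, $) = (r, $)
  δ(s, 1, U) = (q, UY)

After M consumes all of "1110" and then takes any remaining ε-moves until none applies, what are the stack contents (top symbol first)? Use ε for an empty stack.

(p, 1110, $) ⊢ (p, 110, Y$) ⊢ (s, 10, $) ⊢ (r, 0, $) ⊢ (s, ε, V$)
All input consumed in state s with stack V$.

V$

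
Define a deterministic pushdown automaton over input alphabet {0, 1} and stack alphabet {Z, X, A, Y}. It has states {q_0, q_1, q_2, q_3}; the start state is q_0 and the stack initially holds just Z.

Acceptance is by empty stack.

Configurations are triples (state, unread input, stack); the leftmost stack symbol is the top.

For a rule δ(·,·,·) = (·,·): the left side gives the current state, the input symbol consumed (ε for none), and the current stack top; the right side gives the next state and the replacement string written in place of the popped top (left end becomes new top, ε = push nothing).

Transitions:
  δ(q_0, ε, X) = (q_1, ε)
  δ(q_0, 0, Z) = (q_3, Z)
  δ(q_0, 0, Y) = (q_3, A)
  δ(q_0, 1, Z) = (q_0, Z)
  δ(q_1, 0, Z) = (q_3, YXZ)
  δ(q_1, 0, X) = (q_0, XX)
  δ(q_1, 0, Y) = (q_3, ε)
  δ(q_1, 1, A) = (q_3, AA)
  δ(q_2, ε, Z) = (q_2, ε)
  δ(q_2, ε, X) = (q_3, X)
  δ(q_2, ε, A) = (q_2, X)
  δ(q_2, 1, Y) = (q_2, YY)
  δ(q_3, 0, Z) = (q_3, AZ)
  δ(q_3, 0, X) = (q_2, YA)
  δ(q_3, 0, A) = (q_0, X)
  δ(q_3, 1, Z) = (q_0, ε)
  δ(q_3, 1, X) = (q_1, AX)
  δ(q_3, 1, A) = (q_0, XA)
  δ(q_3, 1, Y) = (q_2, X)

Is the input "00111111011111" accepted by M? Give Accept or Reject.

(q_0, 00111111011111, Z)
  read 0, top Z: go to q_3, push Z → (q_3, 0111111011111, Z)
  read 0, top Z: go to q_3, push AZ → (q_3, 111111011111, AZ)
  read 1, top A: go to q_0, push XA → (q_0, 11111011111, XAZ)
  ε-move, top X: go to q_1, push ε → (q_1, 11111011111, AZ)
  read 1, top A: go to q_3, push AA → (q_3, 1111011111, AAZ)
  read 1, top A: go to q_0, push XA → (q_0, 111011111, XAAZ)
  ε-move, top X: go to q_1, push ε → (q_1, 111011111, AAZ)
  read 1, top A: go to q_3, push AA → (q_3, 11011111, AAAZ)
  read 1, top A: go to q_0, push XA → (q_0, 1011111, XAAAZ)
  ε-move, top X: go to q_1, push ε → (q_1, 1011111, AAAZ)
  read 1, top A: go to q_3, push AA → (q_3, 011111, AAAAZ)
  read 0, top A: go to q_0, push X → (q_0, 11111, XAAAZ)
  ε-move, top X: go to q_1, push ε → (q_1, 11111, AAAZ)
  read 1, top A: go to q_3, push AA → (q_3, 1111, AAAAZ)
  read 1, top A: go to q_0, push XA → (q_0, 111, XAAAAZ)
  ε-move, top X: go to q_1, push ε → (q_1, 111, AAAAZ)
  read 1, top A: go to q_3, push AA → (q_3, 11, AAAAAZ)
  read 1, top A: go to q_0, push XA → (q_0, 1, XAAAAAZ)
  ε-move, top X: go to q_1, push ε → (q_1, 1, AAAAAZ)
  read 1, top A: go to q_3, push AA → (q_3, ε, AAAAAAZ)
All input consumed; stack is AAAAAAZ, not empty, and no further ε-move applies.

Reject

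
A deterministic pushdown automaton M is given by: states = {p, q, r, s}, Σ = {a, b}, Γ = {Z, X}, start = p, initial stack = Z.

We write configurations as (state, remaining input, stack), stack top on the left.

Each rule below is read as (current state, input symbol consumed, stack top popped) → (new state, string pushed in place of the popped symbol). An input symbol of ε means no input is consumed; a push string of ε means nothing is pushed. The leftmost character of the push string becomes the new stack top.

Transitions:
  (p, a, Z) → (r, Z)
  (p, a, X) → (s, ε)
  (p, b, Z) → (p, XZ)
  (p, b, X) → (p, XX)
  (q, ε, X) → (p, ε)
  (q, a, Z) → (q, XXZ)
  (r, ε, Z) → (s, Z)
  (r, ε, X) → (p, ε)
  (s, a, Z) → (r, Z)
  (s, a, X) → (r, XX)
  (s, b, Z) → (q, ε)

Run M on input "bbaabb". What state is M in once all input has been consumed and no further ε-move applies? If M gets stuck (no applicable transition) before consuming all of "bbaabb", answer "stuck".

p

(p, bbaabb, Z)
  read b, top Z: go to p, push XZ → (p, baabb, XZ)
  read b, top X: go to p, push XX → (p, aabb, XXZ)
  read a, top X: go to s, push ε → (s, abb, XZ)
  read a, top X: go to r, push XX → (r, bb, XXZ)
  ε-move, top X: go to p, push ε → (p, bb, XZ)
  read b, top X: go to p, push XX → (p, b, XXZ)
  read b, top X: go to p, push XX → (p, ε, XXXZ)
All input consumed; M is in state p.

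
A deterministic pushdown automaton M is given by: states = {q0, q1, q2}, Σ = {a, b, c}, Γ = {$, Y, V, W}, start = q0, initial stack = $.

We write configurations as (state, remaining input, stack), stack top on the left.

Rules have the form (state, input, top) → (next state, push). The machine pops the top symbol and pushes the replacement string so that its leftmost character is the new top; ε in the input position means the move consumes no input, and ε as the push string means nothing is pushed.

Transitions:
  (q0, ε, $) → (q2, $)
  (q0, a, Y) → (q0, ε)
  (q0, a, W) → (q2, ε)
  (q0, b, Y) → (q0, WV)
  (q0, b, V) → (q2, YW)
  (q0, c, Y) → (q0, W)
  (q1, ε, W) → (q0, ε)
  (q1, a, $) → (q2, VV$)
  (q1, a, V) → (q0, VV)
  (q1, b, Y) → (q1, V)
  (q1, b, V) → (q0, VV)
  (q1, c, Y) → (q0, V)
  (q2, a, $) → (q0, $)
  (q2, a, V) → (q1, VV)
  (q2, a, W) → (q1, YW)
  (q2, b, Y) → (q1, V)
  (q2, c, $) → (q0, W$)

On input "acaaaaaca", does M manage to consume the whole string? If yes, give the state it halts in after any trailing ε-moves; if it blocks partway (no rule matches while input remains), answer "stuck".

(q0, acaaaaaca, $)
  ε-move, top $: go to q2, push $ → (q2, acaaaaaca, $)
  read a, top $: go to q0, push $ → (q0, caaaaaca, $)
  ε-move, top $: go to q2, push $ → (q2, caaaaaca, $)
  read c, top $: go to q0, push W$ → (q0, aaaaaca, W$)
  read a, top W: go to q2, push ε → (q2, aaaaca, $)
  read a, top $: go to q0, push $ → (q0, aaaca, $)
  ε-move, top $: go to q2, push $ → (q2, aaaca, $)
  read a, top $: go to q0, push $ → (q0, aaca, $)
  ε-move, top $: go to q2, push $ → (q2, aaca, $)
  read a, top $: go to q0, push $ → (q0, aca, $)
  ε-move, top $: go to q2, push $ → (q2, aca, $)
  read a, top $: go to q0, push $ → (q0, ca, $)
  ε-move, top $: go to q2, push $ → (q2, ca, $)
  read c, top $: go to q0, push W$ → (q0, a, W$)
  read a, top W: go to q2, push ε → (q2, ε, $)
All input consumed; M is in state q2.

q2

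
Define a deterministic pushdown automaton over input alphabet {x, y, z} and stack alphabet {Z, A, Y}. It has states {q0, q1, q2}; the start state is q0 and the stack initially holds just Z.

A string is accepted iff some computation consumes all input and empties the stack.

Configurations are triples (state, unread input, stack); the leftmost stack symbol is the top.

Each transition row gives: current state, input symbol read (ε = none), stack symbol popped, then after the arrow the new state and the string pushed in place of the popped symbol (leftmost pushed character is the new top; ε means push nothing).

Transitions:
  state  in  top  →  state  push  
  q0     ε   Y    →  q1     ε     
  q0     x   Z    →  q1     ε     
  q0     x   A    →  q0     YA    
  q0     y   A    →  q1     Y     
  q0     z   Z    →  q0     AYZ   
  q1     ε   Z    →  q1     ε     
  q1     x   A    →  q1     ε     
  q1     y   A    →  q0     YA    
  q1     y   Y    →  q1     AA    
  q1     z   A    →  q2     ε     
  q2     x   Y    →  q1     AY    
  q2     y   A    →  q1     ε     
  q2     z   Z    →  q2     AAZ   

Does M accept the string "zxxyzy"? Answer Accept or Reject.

Accept

(q0, zxxyzy, Z)
  read z, top Z: go to q0, push AYZ → (q0, xxyzy, AYZ)
  read x, top A: go to q0, push YA → (q0, xyzy, YAYZ)
  ε-move, top Y: go to q1, push ε → (q1, xyzy, AYZ)
  read x, top A: go to q1, push ε → (q1, yzy, YZ)
  read y, top Y: go to q1, push AA → (q1, zy, AAZ)
  read z, top A: go to q2, push ε → (q2, y, AZ)
  read y, top A: go to q1, push ε → (q1, ε, Z)
  ε-move, top Z: go to q1, push ε → (q1, ε, ε)
All input consumed and the stack is empty.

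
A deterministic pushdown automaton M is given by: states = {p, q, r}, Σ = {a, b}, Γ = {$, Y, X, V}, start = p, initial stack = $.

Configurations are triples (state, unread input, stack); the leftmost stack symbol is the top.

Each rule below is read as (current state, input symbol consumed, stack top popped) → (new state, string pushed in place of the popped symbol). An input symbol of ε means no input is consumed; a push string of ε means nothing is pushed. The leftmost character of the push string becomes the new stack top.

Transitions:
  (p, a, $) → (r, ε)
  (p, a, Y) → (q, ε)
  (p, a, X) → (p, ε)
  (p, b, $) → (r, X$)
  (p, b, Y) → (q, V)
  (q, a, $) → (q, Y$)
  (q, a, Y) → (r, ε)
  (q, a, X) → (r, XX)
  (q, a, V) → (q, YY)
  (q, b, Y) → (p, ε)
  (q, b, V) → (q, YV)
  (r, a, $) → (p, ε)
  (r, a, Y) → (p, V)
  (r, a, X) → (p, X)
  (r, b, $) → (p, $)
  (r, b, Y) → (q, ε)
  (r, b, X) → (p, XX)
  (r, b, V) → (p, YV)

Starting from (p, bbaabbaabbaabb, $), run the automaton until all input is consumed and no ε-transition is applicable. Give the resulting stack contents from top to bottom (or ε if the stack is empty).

(p, bbaabbaabbaabb, $) ⊢ (r, baabbaabbaabb, X$) ⊢ (p, aabbaabbaabb, XX$) ⊢ (p, abbaabbaabb, X$) ⊢ (p, bbaabbaabb, $) ⊢ (r, baabbaabb, X$) ⊢ (p, aabbaabb, XX$) ⊢ (p, abbaabb, X$) ⊢ (p, bbaabb, $) ⊢ (r, baabb, X$) ⊢ (p, aabb, XX$) ⊢ (p, abb, X$) ⊢ (p, bb, $) ⊢ (r, b, X$) ⊢ (p, ε, XX$)
All input consumed in state p with stack XX$.

XX$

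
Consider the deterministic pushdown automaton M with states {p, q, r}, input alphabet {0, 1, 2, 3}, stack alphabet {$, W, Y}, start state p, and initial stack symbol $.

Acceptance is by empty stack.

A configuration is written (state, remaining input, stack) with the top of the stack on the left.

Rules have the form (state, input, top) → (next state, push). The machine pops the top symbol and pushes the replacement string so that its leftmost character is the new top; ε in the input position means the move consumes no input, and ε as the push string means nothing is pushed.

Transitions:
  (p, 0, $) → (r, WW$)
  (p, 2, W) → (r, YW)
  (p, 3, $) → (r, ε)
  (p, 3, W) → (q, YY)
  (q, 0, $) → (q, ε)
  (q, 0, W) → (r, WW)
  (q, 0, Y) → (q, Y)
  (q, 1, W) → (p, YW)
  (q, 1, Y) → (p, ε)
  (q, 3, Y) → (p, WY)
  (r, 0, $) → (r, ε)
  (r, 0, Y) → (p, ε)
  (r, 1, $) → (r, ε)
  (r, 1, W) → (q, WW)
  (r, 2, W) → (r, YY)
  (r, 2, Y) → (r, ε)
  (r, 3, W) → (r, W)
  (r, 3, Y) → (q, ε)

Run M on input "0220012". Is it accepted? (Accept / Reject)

Reject

(p, 0220012, $)
  read 0, top $: go to r, push WW$ → (r, 220012, WW$)
  read 2, top W: go to r, push YY → (r, 20012, YYW$)
  read 2, top Y: go to r, push ε → (r, 0012, YW$)
  read 0, top Y: go to p, push ε → (p, 012, W$)
No transition applies at (p, 012, W$); input not fully consumed.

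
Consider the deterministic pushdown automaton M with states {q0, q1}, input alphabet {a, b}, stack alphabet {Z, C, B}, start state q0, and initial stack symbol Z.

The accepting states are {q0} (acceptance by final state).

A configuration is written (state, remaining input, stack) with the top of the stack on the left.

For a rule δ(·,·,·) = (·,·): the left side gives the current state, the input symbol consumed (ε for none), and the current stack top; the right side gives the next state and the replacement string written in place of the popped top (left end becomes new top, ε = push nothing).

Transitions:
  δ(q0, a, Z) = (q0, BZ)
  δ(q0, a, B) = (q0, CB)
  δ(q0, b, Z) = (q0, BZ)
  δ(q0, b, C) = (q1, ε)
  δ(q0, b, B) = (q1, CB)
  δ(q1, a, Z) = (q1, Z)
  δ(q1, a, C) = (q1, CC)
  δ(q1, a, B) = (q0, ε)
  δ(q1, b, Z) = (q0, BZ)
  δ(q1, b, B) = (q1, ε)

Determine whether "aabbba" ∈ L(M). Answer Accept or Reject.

(q0, aabbba, Z) ⊢ (q0, abbba, BZ) ⊢ (q0, bbba, CBZ) ⊢ (q1, bba, BZ) ⊢ (q1, ba, Z) ⊢ (q0, a, BZ) ⊢ (q0, ε, CBZ)
All input consumed; state q0 ∈ F.

Accept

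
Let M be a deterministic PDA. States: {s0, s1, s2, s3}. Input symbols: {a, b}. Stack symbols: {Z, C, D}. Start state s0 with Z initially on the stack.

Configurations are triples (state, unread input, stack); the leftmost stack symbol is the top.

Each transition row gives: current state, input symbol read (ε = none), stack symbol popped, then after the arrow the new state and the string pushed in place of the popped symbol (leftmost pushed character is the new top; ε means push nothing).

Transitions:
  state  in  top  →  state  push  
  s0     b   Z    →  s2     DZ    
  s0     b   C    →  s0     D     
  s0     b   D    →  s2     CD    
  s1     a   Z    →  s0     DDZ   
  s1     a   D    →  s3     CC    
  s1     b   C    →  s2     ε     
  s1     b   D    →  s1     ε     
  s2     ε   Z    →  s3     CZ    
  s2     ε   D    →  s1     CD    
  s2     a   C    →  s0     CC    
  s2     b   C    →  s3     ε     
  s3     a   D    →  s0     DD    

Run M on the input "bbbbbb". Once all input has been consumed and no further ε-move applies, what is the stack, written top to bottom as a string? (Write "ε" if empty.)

(s0, bbbbbb, Z)
  read b, top Z: go to s2, push DZ → (s2, bbbbb, DZ)
  ε-move, top D: go to s1, push CD → (s1, bbbbb, CDZ)
  read b, top C: go to s2, push ε → (s2, bbbb, DZ)
  ε-move, top D: go to s1, push CD → (s1, bbbb, CDZ)
  read b, top C: go to s2, push ε → (s2, bbb, DZ)
  ε-move, top D: go to s1, push CD → (s1, bbb, CDZ)
  read b, top C: go to s2, push ε → (s2, bb, DZ)
  ε-move, top D: go to s1, push CD → (s1, bb, CDZ)
  read b, top C: go to s2, push ε → (s2, b, DZ)
  ε-move, top D: go to s1, push CD → (s1, b, CDZ)
  read b, top C: go to s2, push ε → (s2, ε, DZ)
  ε-move, top D: go to s1, push CD → (s1, ε, CDZ)
All input consumed in state s1 with stack CDZ.

CDZ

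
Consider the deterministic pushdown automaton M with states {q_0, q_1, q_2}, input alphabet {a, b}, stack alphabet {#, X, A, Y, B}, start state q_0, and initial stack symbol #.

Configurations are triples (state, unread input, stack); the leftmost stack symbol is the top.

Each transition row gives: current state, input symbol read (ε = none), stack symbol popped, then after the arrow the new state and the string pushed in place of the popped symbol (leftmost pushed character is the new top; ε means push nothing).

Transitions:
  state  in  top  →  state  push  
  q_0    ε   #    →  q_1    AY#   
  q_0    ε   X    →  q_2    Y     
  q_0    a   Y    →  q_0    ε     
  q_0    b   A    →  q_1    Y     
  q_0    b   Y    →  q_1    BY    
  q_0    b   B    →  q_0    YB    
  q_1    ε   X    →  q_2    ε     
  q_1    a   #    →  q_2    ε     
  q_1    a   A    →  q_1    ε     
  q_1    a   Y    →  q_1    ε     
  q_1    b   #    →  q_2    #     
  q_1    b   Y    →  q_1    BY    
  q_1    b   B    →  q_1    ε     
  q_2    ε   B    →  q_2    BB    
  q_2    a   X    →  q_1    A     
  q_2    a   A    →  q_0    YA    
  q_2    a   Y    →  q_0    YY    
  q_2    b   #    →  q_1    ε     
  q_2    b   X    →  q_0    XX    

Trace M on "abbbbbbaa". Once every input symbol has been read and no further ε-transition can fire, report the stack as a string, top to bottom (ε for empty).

ε

(q_0, abbbbbbaa, #) ⊢ (q_1, abbbbbbaa, AY#) ⊢ (q_1, bbbbbbaa, Y#) ⊢ (q_1, bbbbbaa, BY#) ⊢ (q_1, bbbbaa, Y#) ⊢ (q_1, bbbaa, BY#) ⊢ (q_1, bbaa, Y#) ⊢ (q_1, baa, BY#) ⊢ (q_1, aa, Y#) ⊢ (q_1, a, #) ⊢ (q_2, ε, ε)
All input consumed in state q_2 with stack ε.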